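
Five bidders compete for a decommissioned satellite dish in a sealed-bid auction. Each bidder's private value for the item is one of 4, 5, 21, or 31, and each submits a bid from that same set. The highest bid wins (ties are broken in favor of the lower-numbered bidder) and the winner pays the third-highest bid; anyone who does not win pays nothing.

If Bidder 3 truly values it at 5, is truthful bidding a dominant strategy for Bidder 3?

Consider the case where Bidder 1 bids 4, Bidder 2 bids 4, Bidder 4 bids 4 and Bidder 5 bids 21.
Truthful bid 5: loses, pays 0, utility 0.
Bid 21 instead: wins, pays 4, utility 5 - 4 = 1.
Since 1 > 0, bidding 21 is strictly better here, so truthful bidding is not dominant.

No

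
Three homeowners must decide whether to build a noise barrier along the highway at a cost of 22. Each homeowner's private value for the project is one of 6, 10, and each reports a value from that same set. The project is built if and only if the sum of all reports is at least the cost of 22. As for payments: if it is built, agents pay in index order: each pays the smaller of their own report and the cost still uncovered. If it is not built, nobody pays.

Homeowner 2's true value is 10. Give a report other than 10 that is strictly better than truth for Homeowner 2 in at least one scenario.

6

Suppose Homeowner 1 reports 6 and Homeowner 3 reports 10.
Report 10: project built, pays 10, utility 10 - 10 = 0.
Report 6: project built, pays 6, utility 10 - 6 = 4.
So reporting 6 beats truth here (4 > 0).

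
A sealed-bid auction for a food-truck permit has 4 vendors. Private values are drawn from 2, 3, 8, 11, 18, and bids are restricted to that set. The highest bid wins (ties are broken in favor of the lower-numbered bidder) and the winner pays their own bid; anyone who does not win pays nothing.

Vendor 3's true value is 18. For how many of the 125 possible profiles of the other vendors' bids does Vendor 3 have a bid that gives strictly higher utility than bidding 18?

Others bid (2, 2, 2): truth gives 0; bid 3 gives 15 > 0. Violating.
Others bid (2, 2, 3): truth gives 0; bid 3 gives 15 > 0. Violating.
Others bid (2, 2, 8): truth gives 0; bid 8 gives 10 > 0. Violating.
Others bid (2, 2, 11): truth gives 0; bid 11 gives 7 > 0. Violating.
Others bid (2, 2, 18): truth gives 0; no alternative beats it.
Others bid (2, 3, 18): truth gives 0; no alternative beats it.
(Checking all 125 profiles: 36 have a profitable deviation, 89 do not.)

36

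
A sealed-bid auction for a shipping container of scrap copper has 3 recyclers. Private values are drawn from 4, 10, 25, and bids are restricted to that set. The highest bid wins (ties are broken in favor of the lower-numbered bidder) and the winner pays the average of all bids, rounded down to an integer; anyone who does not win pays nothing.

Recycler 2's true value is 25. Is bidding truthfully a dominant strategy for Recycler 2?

Consider the case where Recycler 1 bids 4 and Recycler 3 bids 4.
Truthful bid 25: wins, pays 11, utility 25 - 11 = 14.
Bid 10 instead: wins, pays 6, utility 25 - 6 = 19.
Since 19 > 14, bidding 10 is strictly better here, so truthful bidding is not dominant.

No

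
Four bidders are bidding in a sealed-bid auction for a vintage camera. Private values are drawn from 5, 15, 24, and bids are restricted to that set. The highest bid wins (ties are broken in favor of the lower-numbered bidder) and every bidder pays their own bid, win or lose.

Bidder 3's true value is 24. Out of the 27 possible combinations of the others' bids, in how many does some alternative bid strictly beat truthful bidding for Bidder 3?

Others bid (5, 5, 5): truth gives 0; bid 15 gives 9 > 0. Violating.
Others bid (5, 5, 15): truth gives 0; bid 15 gives 9 > 0. Violating.
Others bid (5, 24, 5): truth gives -24; bid 5 gives -5 > -24. Violating.
Others bid (5, 24, 15): truth gives -24; bid 5 gives -5 > -24. Violating.
Others bid (5, 5, 24): truth gives 0; no alternative beats it.
Others bid (5, 15, 5): truth gives 0; no alternative beats it.
(Checking all 27 profiles: 17 have a profitable deviation, 10 do not.)

17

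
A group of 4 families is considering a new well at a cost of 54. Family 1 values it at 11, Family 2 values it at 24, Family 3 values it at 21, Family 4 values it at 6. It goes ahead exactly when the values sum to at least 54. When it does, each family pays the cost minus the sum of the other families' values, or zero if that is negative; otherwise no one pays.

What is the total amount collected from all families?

32

Total value 62 ≥ cost 54, so it is built.
Family 1: others sum to 51; max(0, 54 - 51) = 3.
Family 2: others sum to 38; max(0, 54 - 38) = 16.
Family 3: others sum to 41; max(0, 54 - 41) = 13.
Family 4: others sum to 56; max(0, 54 - 56) = 0.
Total collected = 3 + 16 + 13 + 0 = 32.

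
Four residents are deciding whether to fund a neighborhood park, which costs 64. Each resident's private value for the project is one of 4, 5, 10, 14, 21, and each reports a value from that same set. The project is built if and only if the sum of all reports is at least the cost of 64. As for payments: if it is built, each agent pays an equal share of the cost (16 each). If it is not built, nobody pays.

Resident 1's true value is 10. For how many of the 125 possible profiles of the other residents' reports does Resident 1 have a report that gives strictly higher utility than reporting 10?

Others report (14, 21, 21): truth gives -6; report 4 gives 0 > -6. Violating.
Others report (21, 14, 21): truth gives -6; report 4 gives 0 > -6. Violating.
Others report (21, 21, 14): truth gives -6; report 4 gives 0 > -6. Violating.
Others report (4, 4, 4): truth gives 0; no alternative beats it.
Others report (4, 4, 5): truth gives 0; no alternative beats it.
(Checking all 125 profiles: 3 have a profitable deviation, 122 do not.)

3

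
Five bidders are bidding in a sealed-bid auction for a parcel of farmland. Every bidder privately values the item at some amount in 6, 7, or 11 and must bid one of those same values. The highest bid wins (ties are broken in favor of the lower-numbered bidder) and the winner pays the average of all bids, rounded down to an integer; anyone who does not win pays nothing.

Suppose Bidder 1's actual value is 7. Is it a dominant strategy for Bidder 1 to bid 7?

Yes

Check each profile of the others' bids and compare truth against every alternative bid.
Others bid (6, 6, 6, 7): truth gives 1, best alternative gives 0.
Others bid (6, 6, 7, 6): truth gives 1, best alternative gives 0.
Others bid (6, 6, 7, 7): truth gives 1, best alternative gives 0.
Others bid (6, 7, 6, 6): truth gives 1, best alternative gives 0.
Others bid (6, 7, 6, 7): truth gives 1, best alternative gives 0.
Others bid (6, 7, 7, 6): truth gives 1, best alternative gives 0.
(Remaining 75 profiles checked similarly; truth is weakly best in each.)
In every case the truthful bid is at least as good as any alternative, so it is a dominant strategy.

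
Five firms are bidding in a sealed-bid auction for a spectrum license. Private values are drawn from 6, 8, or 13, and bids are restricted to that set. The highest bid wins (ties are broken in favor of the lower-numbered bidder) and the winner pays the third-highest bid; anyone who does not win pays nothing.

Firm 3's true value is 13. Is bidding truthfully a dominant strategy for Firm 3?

Check each profile of the others' bids and compare truth against every alternative bid.
Others bid (6, 6, 6, 13): truth gives 7, best alternative gives 0.
Others bid (6, 6, 13, 6): truth gives 7, best alternative gives 0.
Others bid (6, 8, 6, 6): truth gives 7, best alternative gives 0.
Others bid (8, 6, 6, 6): truth gives 7, best alternative gives 0.
Others bid (6, 6, 8, 13): truth gives 5, best alternative gives 0.
Others bid (6, 6, 13, 8): truth gives 5, best alternative gives 0.
(Remaining 75 profiles checked similarly; truth is weakly best in each.)
In every case the truthful bid is at least as good as any alternative, so it is a dominant strategy.

Yes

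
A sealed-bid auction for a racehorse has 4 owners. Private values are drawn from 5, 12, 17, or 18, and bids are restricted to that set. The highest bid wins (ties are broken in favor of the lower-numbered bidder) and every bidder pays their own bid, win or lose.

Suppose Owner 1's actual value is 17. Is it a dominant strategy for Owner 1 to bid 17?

Consider the case where Owner 2 bids 5, Owner 3 bids 5 and Owner 4 bids 5.
Truthful bid 17: wins, pays 17, utility 17 - 17 = 0.
Bid 5 instead: wins, pays 5, utility 17 - 5 = 12.
Since 12 > 0, bidding 5 is strictly better here, so truthful bidding is not dominant.

No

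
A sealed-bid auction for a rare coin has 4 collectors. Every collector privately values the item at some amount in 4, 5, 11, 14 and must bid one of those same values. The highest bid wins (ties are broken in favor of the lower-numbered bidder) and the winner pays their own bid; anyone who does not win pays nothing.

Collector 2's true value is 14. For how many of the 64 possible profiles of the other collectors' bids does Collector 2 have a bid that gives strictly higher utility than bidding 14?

18

Others bid (4, 4, 4): truth gives 0; bid 5 gives 9 > 0. Violating.
Others bid (4, 4, 5): truth gives 0; bid 5 gives 9 > 0. Violating.
Others bid (4, 4, 11): truth gives 0; bid 11 gives 3 > 0. Violating.
Others bid (4, 5, 4): truth gives 0; bid 5 gives 9 > 0. Violating.
Others bid (4, 4, 14): truth gives 0; no alternative beats it.
Others bid (4, 5, 14): truth gives 0; no alternative beats it.
(Checking all 64 profiles: 18 have a profitable deviation, 46 do not.)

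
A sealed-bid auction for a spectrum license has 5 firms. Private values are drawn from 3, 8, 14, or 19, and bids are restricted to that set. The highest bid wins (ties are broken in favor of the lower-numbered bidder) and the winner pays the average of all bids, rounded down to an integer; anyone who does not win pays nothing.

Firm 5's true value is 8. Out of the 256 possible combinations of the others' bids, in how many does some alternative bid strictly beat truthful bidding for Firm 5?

Others bid (3, 3, 3, 8): truth gives 0; bid 14 gives 2 > 0. Violating.
Others bid (3, 3, 8, 3): truth gives 0; bid 14 gives 2 > 0. Violating.
Others bid (3, 3, 8, 8): truth gives 0; bid 14 gives 1 > 0. Violating.
Others bid (3, 8, 3, 3): truth gives 0; bid 14 gives 2 > 0. Violating.
Others bid (3, 3, 3, 3): truth gives 4; no alternative beats it.
Others bid (3, 3, 3, 14): truth gives 0; no alternative beats it.
(Checking all 256 profiles: 10 have a profitable deviation, 246 do not.)

10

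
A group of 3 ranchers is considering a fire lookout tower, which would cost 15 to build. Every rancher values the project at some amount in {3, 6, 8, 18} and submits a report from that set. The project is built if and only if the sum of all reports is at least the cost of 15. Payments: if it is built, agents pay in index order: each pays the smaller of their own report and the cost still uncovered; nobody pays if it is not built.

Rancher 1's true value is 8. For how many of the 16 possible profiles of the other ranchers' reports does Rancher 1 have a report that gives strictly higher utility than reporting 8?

Others report (3, 6): truth gives 0; report 6 gives 2 > 0. Violating.
Others report (3, 8): truth gives 0; report 6 gives 2 > 0. Violating.
Others report (3, 18): truth gives 0; report 3 gives 5 > 0. Violating.
Others report (6, 3): truth gives 0; report 6 gives 2 > 0. Violating.
Others report (3, 3): truth gives 0; no alternative beats it.
(Checking all 16 profiles: 15 have a profitable deviation, 1 does not.)

15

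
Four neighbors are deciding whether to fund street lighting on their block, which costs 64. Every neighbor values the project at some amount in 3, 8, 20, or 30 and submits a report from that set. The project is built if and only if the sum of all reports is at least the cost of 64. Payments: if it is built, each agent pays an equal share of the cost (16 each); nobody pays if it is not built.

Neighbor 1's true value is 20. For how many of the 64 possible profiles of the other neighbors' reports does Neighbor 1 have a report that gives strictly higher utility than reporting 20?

Others report (3, 3, 30): truth gives 0; report 30 gives 4 > 0. Violating.
Others report (3, 8, 30): truth gives 0; report 30 gives 4 > 0. Violating.
Others report (3, 20, 20): truth gives 0; report 30 gives 4 > 0. Violating.
Others report (3, 30, 3): truth gives 0; report 30 gives 4 > 0. Violating.
Others report (3, 3, 3): truth gives 0; no alternative beats it.
Others report (3, 3, 8): truth gives 0; no alternative beats it.
(Checking all 64 profiles: 15 have a profitable deviation, 49 do not.)

15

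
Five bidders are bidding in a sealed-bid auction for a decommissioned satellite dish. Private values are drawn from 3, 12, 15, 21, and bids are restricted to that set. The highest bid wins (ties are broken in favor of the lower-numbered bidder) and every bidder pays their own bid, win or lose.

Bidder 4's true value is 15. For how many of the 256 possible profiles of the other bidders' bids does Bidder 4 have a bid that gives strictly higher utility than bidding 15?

Others bid (3, 3, 3, 3): truth gives 0; bid 12 gives 3 > 0. Violating.
Others bid (3, 3, 3, 12): truth gives 0; bid 12 gives 3 > 0. Violating.
Others bid (3, 3, 3, 21): truth gives -15; bid 3 gives -3 > -15. Violating.
Others bid (3, 3, 12, 21): truth gives -15; bid 3 gives -3 > -15. Violating.
Others bid (3, 3, 3, 15): truth gives 0; no alternative beats it.
Others bid (3, 3, 12, 3): truth gives 0; no alternative beats it.
(Checking all 256 profiles: 234 have a profitable deviation, 22 do not.)

234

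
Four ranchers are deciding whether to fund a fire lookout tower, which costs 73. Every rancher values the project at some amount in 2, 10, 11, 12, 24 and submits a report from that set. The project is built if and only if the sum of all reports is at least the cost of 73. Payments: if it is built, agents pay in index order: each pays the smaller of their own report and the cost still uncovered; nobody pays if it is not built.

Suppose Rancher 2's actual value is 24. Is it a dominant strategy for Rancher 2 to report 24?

No

Consider the case where Rancher 1 reports 24, Rancher 3 reports 24 and Rancher 4 reports 24.
Truthful report 24: project built, pays 24, utility 24 - 24 = 0.
Report 2 instead: project built, pays 2, utility 24 - 2 = 22.
Since 22 > 0, reporting 2 is strictly better here, so truthful reporting is not dominant.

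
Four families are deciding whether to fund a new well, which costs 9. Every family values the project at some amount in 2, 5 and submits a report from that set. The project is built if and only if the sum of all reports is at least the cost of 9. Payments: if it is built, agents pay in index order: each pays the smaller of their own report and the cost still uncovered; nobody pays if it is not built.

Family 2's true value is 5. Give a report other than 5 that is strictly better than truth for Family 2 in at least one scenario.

Suppose Family 1 reports 2, Family 3 reports 2 and Family 4 reports 5.
Report 5: project built, pays 5, utility 5 - 5 = 0.
Report 2: project built, pays 2, utility 5 - 2 = 3.
So reporting 2 beats truth here (3 > 0).

2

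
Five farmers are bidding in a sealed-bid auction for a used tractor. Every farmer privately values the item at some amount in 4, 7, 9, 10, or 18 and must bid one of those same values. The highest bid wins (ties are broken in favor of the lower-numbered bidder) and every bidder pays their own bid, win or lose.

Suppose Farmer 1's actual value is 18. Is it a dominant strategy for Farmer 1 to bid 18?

Consider the case where Farmer 2 bids 4, Farmer 3 bids 4, Farmer 4 bids 4 and Farmer 5 bids 4.
Truthful bid 18: wins, pays 18, utility 18 - 18 = 0.
Bid 4 instead: wins, pays 4, utility 18 - 4 = 14.
Since 14 > 0, bidding 4 is strictly better here, so truthful bidding is not dominant.

No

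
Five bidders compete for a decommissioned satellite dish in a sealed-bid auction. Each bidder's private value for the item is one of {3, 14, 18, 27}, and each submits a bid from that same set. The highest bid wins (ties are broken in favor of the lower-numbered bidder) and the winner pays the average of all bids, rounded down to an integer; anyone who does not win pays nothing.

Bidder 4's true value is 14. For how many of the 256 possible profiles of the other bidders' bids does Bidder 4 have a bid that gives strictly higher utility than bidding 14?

39

Others bid (3, 3, 3, 18): truth gives 0; bid 18 gives 5 > 0. Violating.
Others bid (3, 3, 3, 27): truth gives 0; bid 27 gives 2 > 0. Violating.
Others bid (3, 3, 14, 3): truth gives 0; bid 18 gives 6 > 0. Violating.
Others bid (3, 3, 14, 14): truth gives 0; bid 18 gives 4 > 0. Violating.
Others bid (3, 3, 3, 3): truth gives 9; no alternative beats it.
Others bid (3, 3, 3, 14): truth gives 7; no alternative beats it.
(Checking all 256 profiles: 39 have a profitable deviation, 217 do not.)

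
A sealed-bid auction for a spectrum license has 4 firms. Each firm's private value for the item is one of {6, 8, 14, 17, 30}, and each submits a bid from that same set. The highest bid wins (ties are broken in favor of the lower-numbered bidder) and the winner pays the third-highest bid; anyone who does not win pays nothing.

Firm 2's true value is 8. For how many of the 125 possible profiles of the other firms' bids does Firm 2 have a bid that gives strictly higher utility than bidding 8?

Others bid (6, 6, 14): truth gives 0; bid 14 gives 2 > 0. Violating.
Others bid (6, 6, 17): truth gives 0; bid 17 gives 2 > 0. Violating.
Others bid (6, 6, 30): truth gives 0; bid 30 gives 2 > 0. Violating.
Others bid (6, 14, 6): truth gives 0; bid 14 gives 2 > 0. Violating.
Others bid (6, 6, 6): truth gives 2; no alternative beats it.
Others bid (6, 6, 8): truth gives 2; no alternative beats it.
(Checking all 125 profiles: 9 have a profitable deviation, 116 do not.)

9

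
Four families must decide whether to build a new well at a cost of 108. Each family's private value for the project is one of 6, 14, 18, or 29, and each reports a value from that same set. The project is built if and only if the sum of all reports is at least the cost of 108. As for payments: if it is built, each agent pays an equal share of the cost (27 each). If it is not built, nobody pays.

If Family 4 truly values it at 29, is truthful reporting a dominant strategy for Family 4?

Yes

Check each profile of the others' reports and compare truth against every alternative report.
Others report (29, 29, 29): truth gives 2, best alternative gives 0.
Others report (6, 6, 6): truth gives 0, best alternative gives 0.
Others report (6, 6, 14): truth gives 0, best alternative gives 0.
Others report (6, 6, 18): truth gives 0, best alternative gives 0.
Others report (6, 6, 29): truth gives 0, best alternative gives 0.
Others report (6, 14, 6): truth gives 0, best alternative gives 0.
(Remaining 58 profiles checked similarly; truth is weakly best in each.)
In every case the truthful report is at least as good as any alternative, so it is a dominant strategy.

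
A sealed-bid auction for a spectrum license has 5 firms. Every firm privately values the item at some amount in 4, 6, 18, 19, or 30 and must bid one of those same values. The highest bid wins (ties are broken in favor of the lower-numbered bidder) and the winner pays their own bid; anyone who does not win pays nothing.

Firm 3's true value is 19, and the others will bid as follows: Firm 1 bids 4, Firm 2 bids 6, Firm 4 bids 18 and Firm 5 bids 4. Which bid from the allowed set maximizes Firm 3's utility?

18

Bid 4: loses, pays 0, utility 0.
Bid 6: loses, pays 0, utility 0.
Bid 18: wins, pays 18, utility 19 - 18 = 1.
Bid 19: wins, pays 19, utility 19 - 19 = 0.
Bid 30: wins, pays 30, utility 19 - 30 = -11.
The best choice is 18 with utility 1.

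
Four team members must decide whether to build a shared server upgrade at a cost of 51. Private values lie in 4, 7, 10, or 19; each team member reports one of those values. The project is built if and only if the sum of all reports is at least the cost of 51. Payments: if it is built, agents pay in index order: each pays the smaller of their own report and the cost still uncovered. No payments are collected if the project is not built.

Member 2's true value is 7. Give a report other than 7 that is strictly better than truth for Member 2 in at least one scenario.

Suppose Member 1 reports 10, Member 3 reports 19 and Member 4 reports 19.
Report 7: project built, pays 7, utility 7 - 7 = 0.
Report 4: project built, pays 4, utility 7 - 4 = 3.
So reporting 4 beats truth here (3 > 0).

4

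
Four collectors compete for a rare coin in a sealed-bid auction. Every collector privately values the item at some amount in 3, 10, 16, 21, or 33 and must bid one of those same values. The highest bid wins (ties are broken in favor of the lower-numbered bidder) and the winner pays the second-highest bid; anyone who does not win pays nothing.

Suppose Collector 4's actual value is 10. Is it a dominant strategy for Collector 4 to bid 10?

Check each profile of the others' bids and compare truth against every alternative bid.
Others bid (3, 3, 3): truth gives 7, best alternative gives 7.
Others bid (3, 3, 10): truth gives 0, best alternative gives 0.
Others bid (3, 3, 16): truth gives 0, best alternative gives 0.
Others bid (3, 3, 21): truth gives 0, best alternative gives 0.
Others bid (3, 3, 33): truth gives 0, best alternative gives 0.
Others bid (3, 10, 3): truth gives 0, best alternative gives 0.
(Remaining 119 profiles checked similarly; truth is weakly best in each.)
In every case the truthful bid is at least as good as any alternative, so it is a dominant strategy.

Yes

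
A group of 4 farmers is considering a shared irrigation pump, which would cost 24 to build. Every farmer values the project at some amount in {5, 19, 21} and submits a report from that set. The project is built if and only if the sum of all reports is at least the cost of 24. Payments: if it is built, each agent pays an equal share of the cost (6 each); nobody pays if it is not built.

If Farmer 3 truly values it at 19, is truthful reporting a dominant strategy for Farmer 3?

Check each profile of the others' reports and compare truth against every alternative report.
Others report (5, 5, 5): truth gives 13, best alternative gives 13.
Others report (5, 5, 19): truth gives 13, best alternative gives 13.
Others report (5, 5, 21): truth gives 13, best alternative gives 13.
Others report (5, 19, 5): truth gives 13, best alternative gives 13.
Others report (5, 19, 19): truth gives 13, best alternative gives 13.
Others report (5, 19, 21): truth gives 13, best alternative gives 13.
(Remaining 21 profiles checked similarly; truth is weakly best in each.)
In every case the truthful report is at least as good as any alternative, so it is a dominant strategy.

Yes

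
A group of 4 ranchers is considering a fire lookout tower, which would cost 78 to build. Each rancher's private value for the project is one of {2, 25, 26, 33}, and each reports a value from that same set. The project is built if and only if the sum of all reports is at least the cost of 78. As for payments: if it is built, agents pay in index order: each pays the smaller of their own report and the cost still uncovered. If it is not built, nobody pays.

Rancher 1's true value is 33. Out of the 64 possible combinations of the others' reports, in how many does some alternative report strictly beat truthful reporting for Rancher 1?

Others report (2, 25, 25): truth gives 0; report 26 gives 7 > 0. Violating.
Others report (2, 25, 26): truth gives 0; report 25 gives 8 > 0. Violating.
Others report (2, 25, 33): truth gives 0; report 25 gives 8 > 0. Violating.
Others report (2, 26, 25): truth gives 0; report 25 gives 8 > 0. Violating.
Others report (2, 2, 2): truth gives 0; no alternative beats it.
Others report (2, 2, 25): truth gives 0; no alternative beats it.
(Checking all 64 profiles: 54 have a profitable deviation, 10 do not.)

54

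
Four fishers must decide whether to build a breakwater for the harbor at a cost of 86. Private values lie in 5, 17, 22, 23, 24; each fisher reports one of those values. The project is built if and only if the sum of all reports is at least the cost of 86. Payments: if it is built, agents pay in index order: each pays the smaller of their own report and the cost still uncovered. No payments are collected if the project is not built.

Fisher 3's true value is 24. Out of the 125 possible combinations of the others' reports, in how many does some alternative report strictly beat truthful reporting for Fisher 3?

Others report (17, 22, 24): truth gives 0; report 23 gives 1 > 0. Violating.
Others report (17, 23, 23): truth gives 0; report 23 gives 1 > 0. Violating.
Others report (17, 23, 24): truth gives 0; report 22 gives 2 > 0. Violating.
Others report (17, 24, 22): truth gives 0; report 23 gives 1 > 0. Violating.
Others report (5, 5, 5): truth gives 0; no alternative beats it.
Others report (5, 5, 17): truth gives 0; no alternative beats it.
(Checking all 125 profiles: 45 have a profitable deviation, 80 do not.)

45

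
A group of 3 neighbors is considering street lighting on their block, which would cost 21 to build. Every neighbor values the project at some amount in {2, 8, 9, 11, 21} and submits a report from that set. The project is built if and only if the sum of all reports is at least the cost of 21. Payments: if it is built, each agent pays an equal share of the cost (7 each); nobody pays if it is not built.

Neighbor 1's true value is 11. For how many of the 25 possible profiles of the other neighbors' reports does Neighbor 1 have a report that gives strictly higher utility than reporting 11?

1

Others report (2, 2): truth gives 0; report 21 gives 4 > 0. Violating.
Others report (2, 8): truth gives 4; no alternative beats it.
Others report (2, 9): truth gives 4; no alternative beats it.
(Checking all 25 profiles: 1 has a profitable deviation, 24 do not.)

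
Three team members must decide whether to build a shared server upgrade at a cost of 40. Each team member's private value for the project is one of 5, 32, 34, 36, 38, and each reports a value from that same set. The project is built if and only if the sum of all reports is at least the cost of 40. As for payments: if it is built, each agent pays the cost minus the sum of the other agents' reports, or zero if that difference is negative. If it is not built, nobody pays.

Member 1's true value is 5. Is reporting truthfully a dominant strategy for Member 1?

Yes

Check each profile of the others' reports and compare truth against every alternative report.
Others report (5, 5): truth gives 0, best alternative gives -25.
Others report (5, 36): truth gives 5, best alternative gives 5.
Others report (5, 38): truth gives 5, best alternative gives 5.
Others report (32, 32): truth gives 5, best alternative gives 5.
Others report (32, 34): truth gives 5, best alternative gives 5.
Others report (32, 36): truth gives 5, best alternative gives 5.
(Remaining 19 profiles checked similarly; truth is weakly best in each.)
In every case the truthful report is at least as good as any alternative, so it is a dominant strategy.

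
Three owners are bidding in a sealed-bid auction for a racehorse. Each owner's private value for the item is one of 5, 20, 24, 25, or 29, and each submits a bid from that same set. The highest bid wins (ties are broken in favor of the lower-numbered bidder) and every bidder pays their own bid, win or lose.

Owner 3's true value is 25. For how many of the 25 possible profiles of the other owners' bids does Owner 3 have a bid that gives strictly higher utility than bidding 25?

20

Others bid (5, 5): truth gives 0; bid 20 gives 5 > 0. Violating.
Others bid (5, 20): truth gives 0; bid 24 gives 1 > 0. Violating.
Others bid (5, 25): truth gives -25; bid 29 gives -4 > -25. Violating.
Others bid (5, 29): truth gives -25; bid 5 gives -5 > -25. Violating.
Others bid (5, 24): truth gives 0; no alternative beats it.
Others bid (20, 24): truth gives 0; no alternative beats it.
(Checking all 25 profiles: 20 have a profitable deviation, 5 do not.)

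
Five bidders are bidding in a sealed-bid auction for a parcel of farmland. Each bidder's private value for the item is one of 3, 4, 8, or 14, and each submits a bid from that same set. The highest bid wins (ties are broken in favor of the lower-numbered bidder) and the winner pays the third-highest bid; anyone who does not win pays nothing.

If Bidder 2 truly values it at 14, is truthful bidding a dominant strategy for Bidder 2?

Check each profile of the others' bids and compare truth against every alternative bid.
Others bid (3, 3, 3, 14): truth gives 11, best alternative gives 0.
Others bid (3, 3, 14, 3): truth gives 11, best alternative gives 0.
Others bid (3, 14, 3, 3): truth gives 11, best alternative gives 0.
Others bid (8, 3, 3, 3): truth gives 11, best alternative gives 0.
Others bid (3, 3, 4, 14): truth gives 10, best alternative gives 0.
Others bid (3, 3, 14, 4): truth gives 10, best alternative gives 0.
(Remaining 250 profiles checked similarly; truth is weakly best in each.)
In every case the truthful bid is at least as good as any alternative, so it is a dominant strategy.

Yes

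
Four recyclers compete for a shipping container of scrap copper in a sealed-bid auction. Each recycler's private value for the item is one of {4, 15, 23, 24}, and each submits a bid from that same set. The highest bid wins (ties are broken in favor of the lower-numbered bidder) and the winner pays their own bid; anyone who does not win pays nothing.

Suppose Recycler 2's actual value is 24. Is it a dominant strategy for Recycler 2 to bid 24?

No

Consider the case where Recycler 1 bids 4, Recycler 3 bids 4 and Recycler 4 bids 4.
Truthful bid 24: wins, pays 24, utility 24 - 24 = 0.
Bid 15 instead: wins, pays 15, utility 24 - 15 = 9.
Since 9 > 0, bidding 15 is strictly better here, so truthful bidding is not dominant.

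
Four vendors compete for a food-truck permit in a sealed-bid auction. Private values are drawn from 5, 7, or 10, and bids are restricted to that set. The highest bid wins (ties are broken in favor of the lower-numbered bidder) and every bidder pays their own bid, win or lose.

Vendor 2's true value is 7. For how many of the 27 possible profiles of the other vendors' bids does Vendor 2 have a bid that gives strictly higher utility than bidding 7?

23

Others bid (5, 5, 10): truth gives -7; bid 10 gives -3 > -7. Violating.
Others bid (5, 7, 10): truth gives -7; bid 10 gives -3 > -7. Violating.
Others bid (5, 10, 5): truth gives -7; bid 10 gives -3 > -7. Violating.
Others bid (5, 10, 7): truth gives -7; bid 10 gives -3 > -7. Violating.
Others bid (5, 5, 5): truth gives 0; no alternative beats it.
Others bid (5, 5, 7): truth gives 0; no alternative beats it.
(Checking all 27 profiles: 23 have a profitable deviation, 4 do not.)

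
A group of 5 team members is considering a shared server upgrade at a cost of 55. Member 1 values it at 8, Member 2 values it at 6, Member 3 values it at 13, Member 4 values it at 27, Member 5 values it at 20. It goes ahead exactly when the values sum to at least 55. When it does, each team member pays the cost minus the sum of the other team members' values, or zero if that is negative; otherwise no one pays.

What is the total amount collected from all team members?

Total value 74 ≥ cost 55, so it is built.
Member 1: others sum to 66; max(0, 55 - 66) = 0.
Member 2: others sum to 68; max(0, 55 - 68) = 0.
Member 3: others sum to 61; max(0, 55 - 61) = 0.
Member 4: others sum to 47; max(0, 55 - 47) = 8.
Member 5: others sum to 54; max(0, 55 - 54) = 1.
Total collected = 0 + 0 + 0 + 8 + 1 = 9.

9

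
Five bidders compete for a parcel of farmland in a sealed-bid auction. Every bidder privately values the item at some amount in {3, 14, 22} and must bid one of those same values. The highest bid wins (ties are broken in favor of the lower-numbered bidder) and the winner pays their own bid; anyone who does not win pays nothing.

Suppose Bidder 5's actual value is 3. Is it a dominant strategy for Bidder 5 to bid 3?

Yes

Check each profile of the others' bids and compare truth against every alternative bid.
Others bid (3, 3, 3, 3): truth gives 0, best alternative gives -11.
Others bid (3, 3, 3, 14): truth gives 0, best alternative gives 0.
Others bid (3, 3, 3, 22): truth gives 0, best alternative gives 0.
Others bid (3, 3, 14, 3): truth gives 0, best alternative gives 0.
Others bid (3, 3, 14, 14): truth gives 0, best alternative gives 0.
Others bid (3, 3, 14, 22): truth gives 0, best alternative gives 0.
(Remaining 75 profiles checked similarly; truth is weakly best in each.)
In every case the truthful bid is at least as good as any alternative, so it is a dominant strategy.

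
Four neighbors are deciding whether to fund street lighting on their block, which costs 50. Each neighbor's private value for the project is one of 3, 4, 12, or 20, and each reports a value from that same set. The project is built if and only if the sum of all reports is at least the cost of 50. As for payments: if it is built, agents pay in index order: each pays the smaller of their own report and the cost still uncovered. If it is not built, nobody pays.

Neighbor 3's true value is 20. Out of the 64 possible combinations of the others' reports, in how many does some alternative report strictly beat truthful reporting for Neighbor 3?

Others report (3, 20, 20): truth gives 0; report 12 gives 8 > 0. Violating.
Others report (4, 20, 20): truth gives 0; report 12 gives 8 > 0. Violating.
Others report (12, 12, 20): truth gives 0; report 12 gives 8 > 0. Violating.
Others report (12, 20, 12): truth gives 2; report 12 gives 8 > 2. Violating.
Others report (3, 3, 3): truth gives 0; no alternative beats it.
Others report (3, 3, 4): truth gives 0; no alternative beats it.
(Checking all 64 profiles: 11 have a profitable deviation, 53 do not.)

11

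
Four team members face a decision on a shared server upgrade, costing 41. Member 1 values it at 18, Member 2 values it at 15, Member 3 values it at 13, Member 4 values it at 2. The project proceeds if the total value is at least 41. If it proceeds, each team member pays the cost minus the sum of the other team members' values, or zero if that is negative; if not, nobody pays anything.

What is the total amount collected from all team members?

Total value 48 ≥ cost 41, so it is built.
Member 1: others sum to 30; max(0, 41 - 30) = 11.
Member 2: others sum to 33; max(0, 41 - 33) = 8.
Member 3: others sum to 35; max(0, 41 - 35) = 6.
Member 4: others sum to 46; max(0, 41 - 46) = 0.
Total collected = 11 + 8 + 6 + 0 = 25.

25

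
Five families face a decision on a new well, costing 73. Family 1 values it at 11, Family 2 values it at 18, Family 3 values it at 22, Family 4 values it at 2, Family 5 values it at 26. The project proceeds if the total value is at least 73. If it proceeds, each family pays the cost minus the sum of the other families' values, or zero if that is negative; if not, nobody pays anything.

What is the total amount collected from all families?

Total value 79 ≥ cost 73, so it is built.
Family 1: others sum to 68; max(0, 73 - 68) = 5.
Family 2: others sum to 61; max(0, 73 - 61) = 12.
Family 3: others sum to 57; max(0, 73 - 57) = 16.
Family 4: others sum to 77; max(0, 73 - 77) = 0.
Family 5: others sum to 53; max(0, 73 - 53) = 20.
Total collected = 5 + 12 + 16 + 0 + 20 = 53.

53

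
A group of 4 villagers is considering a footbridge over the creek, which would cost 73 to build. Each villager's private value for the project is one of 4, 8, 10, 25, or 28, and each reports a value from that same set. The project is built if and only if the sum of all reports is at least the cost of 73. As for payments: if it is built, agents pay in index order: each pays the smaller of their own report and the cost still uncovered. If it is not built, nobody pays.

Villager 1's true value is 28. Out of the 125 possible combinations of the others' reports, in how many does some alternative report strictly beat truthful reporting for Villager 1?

Others report (4, 25, 25): truth gives 0; report 25 gives 3 > 0. Violating.
Others report (4, 25, 28): truth gives 0; report 25 gives 3 > 0. Violating.
Others report (4, 28, 25): truth gives 0; report 25 gives 3 > 0. Violating.
Others report (4, 28, 28): truth gives 0; report 25 gives 3 > 0. Violating.
Others report (4, 4, 4): truth gives 0; no alternative beats it.
Others report (4, 4, 8): truth gives 0; no alternative beats it.
(Checking all 125 profiles: 47 have a profitable deviation, 78 do not.)

47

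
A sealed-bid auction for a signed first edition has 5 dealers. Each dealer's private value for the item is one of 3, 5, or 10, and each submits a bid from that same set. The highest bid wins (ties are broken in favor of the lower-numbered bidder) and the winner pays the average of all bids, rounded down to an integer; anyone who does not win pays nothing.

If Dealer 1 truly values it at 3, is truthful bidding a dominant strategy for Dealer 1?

Yes

Check each profile of the others' bids and compare truth against every alternative bid.
Others bid (5, 5, 5, 5): truth gives 0, best alternative gives -2.
Others bid (3, 3, 5, 5): truth gives 0, best alternative gives -1.
Others bid (3, 5, 3, 5): truth gives 0, best alternative gives -1.
Others bid (3, 5, 5, 3): truth gives 0, best alternative gives -1.
Others bid (3, 5, 5, 5): truth gives 0, best alternative gives -1.
Others bid (5, 3, 3, 5): truth gives 0, best alternative gives -1.
(Remaining 75 profiles checked similarly; truth is weakly best in each.)
In every case the truthful bid is at least as good as any alternative, so it is a dominant strategy.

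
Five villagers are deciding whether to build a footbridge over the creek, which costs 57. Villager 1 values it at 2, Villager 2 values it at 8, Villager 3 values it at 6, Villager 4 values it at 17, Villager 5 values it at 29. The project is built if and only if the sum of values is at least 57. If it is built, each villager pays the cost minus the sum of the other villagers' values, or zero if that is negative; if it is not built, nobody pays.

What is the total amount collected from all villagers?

40

Total value 62 ≥ cost 57, so it is built.
Villager 1: others sum to 60; max(0, 57 - 60) = 0.
Villager 2: others sum to 54; max(0, 57 - 54) = 3.
Villager 3: others sum to 56; max(0, 57 - 56) = 1.
Villager 4: others sum to 45; max(0, 57 - 45) = 12.
Villager 5: others sum to 33; max(0, 57 - 33) = 24.
Total collected = 0 + 3 + 1 + 12 + 24 = 40.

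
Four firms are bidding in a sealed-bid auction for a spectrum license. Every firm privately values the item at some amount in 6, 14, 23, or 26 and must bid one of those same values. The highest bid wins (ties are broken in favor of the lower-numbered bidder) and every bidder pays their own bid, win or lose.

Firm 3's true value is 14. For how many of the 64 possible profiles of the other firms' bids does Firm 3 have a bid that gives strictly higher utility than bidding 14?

Others bid (6, 6, 23): truth gives -14; bid 6 gives -6 > -14. Violating.
Others bid (6, 6, 26): truth gives -14; bid 6 gives -6 > -14. Violating.
Others bid (6, 14, 6): truth gives -14; bid 6 gives -6 > -14. Violating.
Others bid (6, 14, 14): truth gives -14; bid 6 gives -6 > -14. Violating.
Others bid (6, 6, 6): truth gives 0; no alternative beats it.
Others bid (6, 6, 14): truth gives 0; no alternative beats it.
(Checking all 64 profiles: 62 have a profitable deviation, 2 do not.)

62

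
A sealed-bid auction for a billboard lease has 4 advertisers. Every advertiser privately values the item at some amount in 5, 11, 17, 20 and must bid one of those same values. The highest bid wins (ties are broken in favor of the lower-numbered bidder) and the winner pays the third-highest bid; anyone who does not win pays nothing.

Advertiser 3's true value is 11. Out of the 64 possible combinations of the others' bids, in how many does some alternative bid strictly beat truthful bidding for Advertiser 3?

Others bid (5, 5, 17): truth gives 0; bid 17 gives 6 > 0. Violating.
Others bid (5, 5, 20): truth gives 0; bid 20 gives 6 > 0. Violating.
Others bid (5, 11, 5): truth gives 0; bid 17 gives 6 > 0. Violating.
Others bid (5, 17, 5): truth gives 0; bid 20 gives 6 > 0. Violating.
Others bid (5, 5, 5): truth gives 6; no alternative beats it.
Others bid (5, 5, 11): truth gives 6; no alternative beats it.
(Checking all 64 profiles: 6 have a profitable deviation, 58 do not.)

6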